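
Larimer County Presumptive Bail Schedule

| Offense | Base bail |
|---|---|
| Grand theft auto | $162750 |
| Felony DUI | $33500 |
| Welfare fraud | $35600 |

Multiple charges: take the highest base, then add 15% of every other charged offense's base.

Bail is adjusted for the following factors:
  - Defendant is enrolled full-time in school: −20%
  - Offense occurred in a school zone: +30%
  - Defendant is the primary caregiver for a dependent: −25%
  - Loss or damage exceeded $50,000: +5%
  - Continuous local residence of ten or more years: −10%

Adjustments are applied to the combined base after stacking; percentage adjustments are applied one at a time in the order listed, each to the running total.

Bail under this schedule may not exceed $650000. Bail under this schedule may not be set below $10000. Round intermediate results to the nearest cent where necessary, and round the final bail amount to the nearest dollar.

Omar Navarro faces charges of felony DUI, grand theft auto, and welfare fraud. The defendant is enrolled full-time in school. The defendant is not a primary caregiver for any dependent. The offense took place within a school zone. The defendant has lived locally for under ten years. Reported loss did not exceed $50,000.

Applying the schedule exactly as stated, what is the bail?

$180040

Base amounts from the schedule: felony DUI $33500; grand theft auto $162750; welfare fraud $35600.
Stacking rule: highest base plus 15% of each additional charge. Highest is grand theft auto at $162750. Additional: $33500 × 15% = $5025; $35600 × 15% = $5340. Combined base = $162750 + $10365 = $173115.
Defendant is enrolled full-time in school (−20%): $173115 × 0.8 = $138492.
Offense occurred in a school zone (+30%): $138492 × 1.3 = $180039.60.
$180039.60 is within the $650000 maximum.
$180039.60 is at or above the $10000 minimum.
Rounded to the nearest dollar: $180040.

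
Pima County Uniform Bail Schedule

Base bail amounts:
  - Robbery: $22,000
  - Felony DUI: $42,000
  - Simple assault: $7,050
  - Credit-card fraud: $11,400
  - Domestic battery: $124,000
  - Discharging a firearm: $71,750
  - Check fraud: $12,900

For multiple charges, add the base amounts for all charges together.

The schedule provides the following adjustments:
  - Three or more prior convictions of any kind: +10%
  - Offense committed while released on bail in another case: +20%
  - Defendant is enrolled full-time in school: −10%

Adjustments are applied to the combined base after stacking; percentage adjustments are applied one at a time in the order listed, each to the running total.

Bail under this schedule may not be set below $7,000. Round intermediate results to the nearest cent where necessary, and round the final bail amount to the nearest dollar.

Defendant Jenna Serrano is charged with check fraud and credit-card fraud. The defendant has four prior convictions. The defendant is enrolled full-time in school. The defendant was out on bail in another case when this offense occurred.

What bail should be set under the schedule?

Base amounts from the schedule: check fraud $12,900; credit-card fraud $11,400.
Stacking rule: sum of all bases. $12,900 + $11,400 = $24,300.
Three or more prior convictions of any kind (+10%): $24,300 × 1.1 = $26,730.
Offense committed while released on bail in another case (+20%): $26,730 × 1.2 = $32,076.
Defendant is enrolled full-time in school (−10%): $32,076 × 0.9 = $28,868.40.
$28,868.40 is at or above the $7,000 minimum.
Rounded to the nearest dollar: $28,868.

$28,868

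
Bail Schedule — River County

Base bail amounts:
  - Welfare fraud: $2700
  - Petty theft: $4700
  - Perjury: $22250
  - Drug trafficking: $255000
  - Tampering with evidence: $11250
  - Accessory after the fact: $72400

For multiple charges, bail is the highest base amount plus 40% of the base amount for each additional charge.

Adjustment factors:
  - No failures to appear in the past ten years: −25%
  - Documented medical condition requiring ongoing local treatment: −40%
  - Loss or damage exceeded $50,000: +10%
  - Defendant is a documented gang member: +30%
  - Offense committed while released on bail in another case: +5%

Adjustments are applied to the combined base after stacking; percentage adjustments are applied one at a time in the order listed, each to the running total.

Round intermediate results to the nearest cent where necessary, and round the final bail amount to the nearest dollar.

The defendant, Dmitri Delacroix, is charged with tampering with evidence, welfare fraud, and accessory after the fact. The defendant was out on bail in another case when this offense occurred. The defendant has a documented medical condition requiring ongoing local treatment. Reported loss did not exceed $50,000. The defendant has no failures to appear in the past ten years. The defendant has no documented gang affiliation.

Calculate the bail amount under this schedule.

$36846

Base amounts from the schedule: tampering with evidence $11250; welfare fraud $2700; accessory after the fact $72400.
Stacking rule: highest base plus 40% of each additional charge. Highest is accessory after the fact at $72400. Additional: $11250 × 40% = $4500; $2700 × 40% = $1080. Combined base = $72400 + $5580 = $77980.
No failures to appear in the past ten years (−25%): $77980 × 0.75 = $58485.
Documented medical condition requiring ongoing local treatment (−40%): $58485 × 0.6 = $35091.
Offense committed while released on bail in another case (+5%): $35091 × 1.05 = $36845.55.
Rounded to the nearest dollar: $36846.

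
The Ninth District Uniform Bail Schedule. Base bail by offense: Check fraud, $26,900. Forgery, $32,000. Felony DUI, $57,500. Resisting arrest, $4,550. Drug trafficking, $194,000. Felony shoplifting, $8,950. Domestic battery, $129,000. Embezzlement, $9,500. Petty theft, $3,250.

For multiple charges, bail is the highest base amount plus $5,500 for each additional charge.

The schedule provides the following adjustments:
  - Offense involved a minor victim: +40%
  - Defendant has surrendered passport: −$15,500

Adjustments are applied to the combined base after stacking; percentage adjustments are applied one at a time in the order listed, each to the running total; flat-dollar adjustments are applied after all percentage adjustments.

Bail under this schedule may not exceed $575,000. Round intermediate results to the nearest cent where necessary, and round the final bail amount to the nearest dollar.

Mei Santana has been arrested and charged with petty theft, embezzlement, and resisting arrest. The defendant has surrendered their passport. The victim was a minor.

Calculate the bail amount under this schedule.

Base amounts from the schedule: petty theft $3,250; embezzlement $9,500; resisting arrest $4,550.
Stacking rule: highest base plus $5,500 per additional charge. Highest is embezzlement at $9,500; 2 additional charges → +$11,000. Combined base = $20,500.
Offense involved a minor victim (+40%): $20,500 × 1.4 = $28,700.
Defendant has surrendered passport (−$15,500 flat): $28,700 − $15,500 = $13,200.
$13,200 is within the $575,000 maximum.

$13,200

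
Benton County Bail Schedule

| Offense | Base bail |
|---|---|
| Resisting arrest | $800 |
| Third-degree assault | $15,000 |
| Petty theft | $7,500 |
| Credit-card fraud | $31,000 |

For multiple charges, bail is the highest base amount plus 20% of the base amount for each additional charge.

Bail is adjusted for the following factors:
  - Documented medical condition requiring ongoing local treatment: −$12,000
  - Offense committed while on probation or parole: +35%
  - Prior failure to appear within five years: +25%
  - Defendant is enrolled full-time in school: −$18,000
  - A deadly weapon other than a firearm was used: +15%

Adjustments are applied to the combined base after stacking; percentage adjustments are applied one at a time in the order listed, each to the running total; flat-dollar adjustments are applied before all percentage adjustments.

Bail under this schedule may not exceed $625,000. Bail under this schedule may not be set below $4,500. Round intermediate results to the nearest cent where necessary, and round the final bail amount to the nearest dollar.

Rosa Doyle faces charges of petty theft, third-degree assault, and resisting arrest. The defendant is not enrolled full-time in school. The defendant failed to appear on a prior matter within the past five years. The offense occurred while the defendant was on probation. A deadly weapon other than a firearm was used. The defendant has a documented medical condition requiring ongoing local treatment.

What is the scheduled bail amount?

Base amounts from the schedule: petty theft $7,500; third-degree assault $15,000; resisting arrest $800.
Stacking rule: highest base plus 20% of each additional charge. Highest is third-degree assault at $15,000. Additional: $7,500 × 20% = $1,500; $800 × 20% = $160. Combined base = $15,000 + $1,660 = $16,660.
Documented medical condition requiring ongoing local treatment (−$12,000 flat): $16,660 − $12,000 = $4,660.
Offense committed while on probation or parole (+35%): $4,660 × 1.35 = $6,291.
Prior failure to appear within five years (+25%): $6,291 × 1.25 = $7,863.75.
A deadly weapon other than a firearm was used (+15%): $7,863.75 × 1.15 = $9,043.31.
$9,043.31 is within the $625,000 maximum.
$9,043.31 is at or above the $4,500 minimum.
Rounded to the nearest dollar: $9,043.

$9,043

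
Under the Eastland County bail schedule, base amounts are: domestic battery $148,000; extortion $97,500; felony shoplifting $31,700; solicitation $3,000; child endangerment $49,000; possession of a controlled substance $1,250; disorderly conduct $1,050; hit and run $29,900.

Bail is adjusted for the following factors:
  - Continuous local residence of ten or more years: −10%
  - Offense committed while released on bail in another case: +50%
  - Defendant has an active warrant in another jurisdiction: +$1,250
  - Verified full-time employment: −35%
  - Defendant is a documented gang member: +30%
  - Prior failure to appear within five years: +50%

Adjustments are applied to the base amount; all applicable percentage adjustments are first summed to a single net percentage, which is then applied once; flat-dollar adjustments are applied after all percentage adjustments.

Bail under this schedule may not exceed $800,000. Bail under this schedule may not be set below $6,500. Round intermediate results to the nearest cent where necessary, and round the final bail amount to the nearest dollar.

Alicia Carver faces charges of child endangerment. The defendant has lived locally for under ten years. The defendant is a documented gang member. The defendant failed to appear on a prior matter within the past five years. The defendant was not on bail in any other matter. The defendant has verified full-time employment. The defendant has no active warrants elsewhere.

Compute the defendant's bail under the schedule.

$71,050

Base amounts from the schedule: child endangerment $49,000.
Single charge. Combined base = $49,000.
Net percentage adjustment: −35% +30% +50% = +45%. $49,000 × 1.45 = $71,050.
$71,050 is within the $800,000 maximum.
$71,050 is at or above the $6,500 minimum.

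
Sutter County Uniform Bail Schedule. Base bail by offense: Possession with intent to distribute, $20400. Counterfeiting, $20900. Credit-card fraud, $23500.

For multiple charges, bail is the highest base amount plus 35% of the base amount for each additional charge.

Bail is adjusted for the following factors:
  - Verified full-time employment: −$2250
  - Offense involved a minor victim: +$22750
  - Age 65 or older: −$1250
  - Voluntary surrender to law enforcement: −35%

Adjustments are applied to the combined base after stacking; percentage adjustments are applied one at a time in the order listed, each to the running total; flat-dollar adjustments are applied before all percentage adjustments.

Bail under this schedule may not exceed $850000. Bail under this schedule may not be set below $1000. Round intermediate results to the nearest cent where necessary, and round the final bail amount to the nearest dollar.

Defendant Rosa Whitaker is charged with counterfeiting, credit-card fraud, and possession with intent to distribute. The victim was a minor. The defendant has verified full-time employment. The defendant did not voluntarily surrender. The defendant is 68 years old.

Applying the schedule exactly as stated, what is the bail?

Base amounts from the schedule: counterfeiting $20900; credit-card fraud $23500; possession with intent to distribute $20400.
Stacking rule: highest base plus 35% of each additional charge. Highest is credit-card fraud at $23500. Additional: $20900 × 35% = $7315; $20400 × 35% = $7140. Combined base = $23500 + $14455 = $37955.
Verified full-time employment (−$2250 flat): $37955 − $2250 = $35705.
Offense involved a minor victim (+$22750 flat): $35705 + $22750 = $58455.
Age 65 or older (−$1250 flat): $58455 − $1250 = $57205.
$57205 is within the $850000 maximum.
$57205 is at or above the $1000 minimum.

$57205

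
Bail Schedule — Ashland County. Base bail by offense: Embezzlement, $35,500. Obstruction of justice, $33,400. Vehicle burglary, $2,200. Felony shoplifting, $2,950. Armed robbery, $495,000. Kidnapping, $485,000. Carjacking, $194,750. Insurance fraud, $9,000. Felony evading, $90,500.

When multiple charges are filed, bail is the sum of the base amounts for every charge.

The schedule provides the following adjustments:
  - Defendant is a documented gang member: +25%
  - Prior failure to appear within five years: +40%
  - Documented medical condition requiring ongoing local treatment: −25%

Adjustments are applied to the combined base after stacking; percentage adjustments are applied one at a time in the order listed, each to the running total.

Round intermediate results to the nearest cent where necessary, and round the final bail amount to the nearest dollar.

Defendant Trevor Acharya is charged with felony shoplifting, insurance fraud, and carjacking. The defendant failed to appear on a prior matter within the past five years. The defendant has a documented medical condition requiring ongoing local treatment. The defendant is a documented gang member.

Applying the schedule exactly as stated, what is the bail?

Base amounts from the schedule: felony shoplifting $2,950; insurance fraud $9,000; carjacking $194,750.
Stacking rule: sum of all bases. $2,950 + $9,000 + $194,750 = $206,700.
Defendant is a documented gang member (+25%): $206,700 × 1.25 = $258,375.
Prior failure to appear within five years (+40%): $258,375 × 1.4 = $361,725.
Documented medical condition requiring ongoing local treatment (−25%): $361,725 × 0.75 = $271,293.75.
Rounded to the nearest dollar: $271,294.

$271,294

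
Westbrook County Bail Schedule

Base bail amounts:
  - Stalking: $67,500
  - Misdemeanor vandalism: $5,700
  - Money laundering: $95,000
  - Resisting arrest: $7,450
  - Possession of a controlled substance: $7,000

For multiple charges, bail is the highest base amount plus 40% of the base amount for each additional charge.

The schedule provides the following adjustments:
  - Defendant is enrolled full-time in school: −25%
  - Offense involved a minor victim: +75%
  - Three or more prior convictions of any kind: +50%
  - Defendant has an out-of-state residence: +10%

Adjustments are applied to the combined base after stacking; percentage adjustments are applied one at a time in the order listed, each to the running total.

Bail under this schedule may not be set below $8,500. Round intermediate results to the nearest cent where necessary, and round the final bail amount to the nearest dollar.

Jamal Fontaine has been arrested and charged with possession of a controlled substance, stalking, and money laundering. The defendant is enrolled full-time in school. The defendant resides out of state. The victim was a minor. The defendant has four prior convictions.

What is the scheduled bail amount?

$270,270

Base amounts from the schedule: possession of a controlled substance $7,000; stalking $67,500; money laundering $95,000.
Stacking rule: highest base plus 40% of each additional charge. Highest is money laundering at $95,000. Additional: $7,000 × 40% = $2,800; $67,500 × 40% = $27,000. Combined base = $95,000 + $29,800 = $124,800.
Defendant is enrolled full-time in school (−25%): $124,800 × 0.75 = $93,600.
Offense involved a minor victim (+75%): $93,600 × 1.75 = $163,800.
Three or more prior convictions of any kind (+50%): $163,800 × 1.5 = $245,700.
Defendant has an out-of-state residence (+10%): $245,700 × 1.1 = $270,270.
$270,270 is at or above the $8,500 minimum.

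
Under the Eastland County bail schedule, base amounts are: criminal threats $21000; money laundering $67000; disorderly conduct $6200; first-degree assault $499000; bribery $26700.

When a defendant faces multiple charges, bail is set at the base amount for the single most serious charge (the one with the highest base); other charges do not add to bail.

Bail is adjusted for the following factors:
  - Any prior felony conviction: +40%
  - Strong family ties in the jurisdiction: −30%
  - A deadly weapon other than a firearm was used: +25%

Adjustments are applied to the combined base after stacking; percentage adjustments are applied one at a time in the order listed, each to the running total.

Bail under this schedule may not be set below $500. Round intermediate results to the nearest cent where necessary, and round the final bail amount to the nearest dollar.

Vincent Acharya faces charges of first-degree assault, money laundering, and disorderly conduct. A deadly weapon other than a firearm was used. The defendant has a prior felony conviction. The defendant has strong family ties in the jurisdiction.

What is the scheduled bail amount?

$611275

Base amounts from the schedule: first-degree assault $499000; money laundering $67000; disorderly conduct $6200.
Stacking rule: use the highest base only. Highest is first-degree assault at $499000. Combined base = $499000.
Any prior felony conviction (+40%): $499000 × 1.4 = $698600.
Strong family ties in the jurisdiction (−30%): $698600 × 0.7 = $489020.
A deadly weapon other than a firearm was used (+25%): $489020 × 1.25 = $611275.
$611275 is at or above the $500 minimum.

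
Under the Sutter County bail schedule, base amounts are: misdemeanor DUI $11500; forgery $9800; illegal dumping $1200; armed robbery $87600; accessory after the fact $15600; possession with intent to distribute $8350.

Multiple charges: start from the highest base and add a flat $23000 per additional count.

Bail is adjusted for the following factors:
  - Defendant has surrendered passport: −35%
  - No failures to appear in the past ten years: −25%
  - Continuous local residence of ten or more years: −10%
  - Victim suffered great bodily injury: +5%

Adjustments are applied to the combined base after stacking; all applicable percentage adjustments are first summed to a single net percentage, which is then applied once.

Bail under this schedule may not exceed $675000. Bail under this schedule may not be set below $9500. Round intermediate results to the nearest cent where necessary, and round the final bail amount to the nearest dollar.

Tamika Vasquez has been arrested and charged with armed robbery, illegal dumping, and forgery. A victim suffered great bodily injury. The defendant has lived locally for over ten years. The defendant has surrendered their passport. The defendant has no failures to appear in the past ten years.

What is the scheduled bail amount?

$46760

Base amounts from the schedule: armed robbery $87600; illegal dumping $1200; forgery $9800.
Stacking rule: highest base plus $23000 per additional charge. Highest is armed robbery at $87600; 2 additional charges → +$46000. Combined base = $133600.
Net percentage adjustment: −35% −25% −10% +5% = −65%. $133600 × 0.35 = $46760.
$46760 is within the $675000 maximum.
$46760 is at or above the $9500 minimum.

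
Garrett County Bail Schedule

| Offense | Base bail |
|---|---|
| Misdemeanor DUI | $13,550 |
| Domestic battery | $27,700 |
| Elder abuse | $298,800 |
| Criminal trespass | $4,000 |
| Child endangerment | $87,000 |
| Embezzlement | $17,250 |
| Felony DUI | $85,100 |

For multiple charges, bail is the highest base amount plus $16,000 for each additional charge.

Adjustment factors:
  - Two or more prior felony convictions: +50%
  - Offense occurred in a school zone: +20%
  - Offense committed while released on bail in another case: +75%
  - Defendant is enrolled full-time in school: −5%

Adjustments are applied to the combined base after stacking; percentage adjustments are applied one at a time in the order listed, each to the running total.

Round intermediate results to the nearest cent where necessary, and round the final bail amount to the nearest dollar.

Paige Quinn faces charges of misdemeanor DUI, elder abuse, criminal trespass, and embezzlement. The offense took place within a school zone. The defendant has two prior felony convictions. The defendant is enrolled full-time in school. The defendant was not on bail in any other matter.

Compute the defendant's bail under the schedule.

Base amounts from the schedule: misdemeanor DUI $13,550; elder abuse $298,800; criminal trespass $4,000; embezzlement $17,250.
Stacking rule: highest base plus $16,000 per additional charge. Highest is elder abuse at $298,800; 3 additional charges → +$48,000. Combined base = $346,800.
Two or more prior felony convictions (+50%): $346,800 × 1.5 = $520,200.
Offense occurred in a school zone (+20%): $520,200 × 1.2 = $624,240.
Defendant is enrolled full-time in school (−5%): $624,240 × 0.95 = $593,028.

$593,028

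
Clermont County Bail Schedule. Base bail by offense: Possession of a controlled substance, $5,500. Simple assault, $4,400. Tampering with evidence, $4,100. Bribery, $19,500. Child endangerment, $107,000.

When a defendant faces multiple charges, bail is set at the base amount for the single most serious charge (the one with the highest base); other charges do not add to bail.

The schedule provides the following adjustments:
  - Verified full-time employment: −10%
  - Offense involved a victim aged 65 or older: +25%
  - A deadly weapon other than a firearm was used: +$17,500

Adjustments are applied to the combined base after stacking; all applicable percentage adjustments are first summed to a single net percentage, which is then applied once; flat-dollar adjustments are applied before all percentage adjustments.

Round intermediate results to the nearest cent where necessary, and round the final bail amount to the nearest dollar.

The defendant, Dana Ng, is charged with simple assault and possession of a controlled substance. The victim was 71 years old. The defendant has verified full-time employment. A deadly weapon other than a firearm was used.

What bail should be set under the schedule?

$26,450

Base amounts from the schedule: simple assault $4,400; possession of a controlled substance $5,500.
Stacking rule: use the highest base only. Highest is possession of a controlled substance at $5,500. Combined base = $5,500.
A deadly weapon other than a firearm was used (+$17,500 flat): $5,500 + $17,500 = $23,000.
Net percentage adjustment: −10% +25% = +15%. $23,000 × 1.15 = $26,450.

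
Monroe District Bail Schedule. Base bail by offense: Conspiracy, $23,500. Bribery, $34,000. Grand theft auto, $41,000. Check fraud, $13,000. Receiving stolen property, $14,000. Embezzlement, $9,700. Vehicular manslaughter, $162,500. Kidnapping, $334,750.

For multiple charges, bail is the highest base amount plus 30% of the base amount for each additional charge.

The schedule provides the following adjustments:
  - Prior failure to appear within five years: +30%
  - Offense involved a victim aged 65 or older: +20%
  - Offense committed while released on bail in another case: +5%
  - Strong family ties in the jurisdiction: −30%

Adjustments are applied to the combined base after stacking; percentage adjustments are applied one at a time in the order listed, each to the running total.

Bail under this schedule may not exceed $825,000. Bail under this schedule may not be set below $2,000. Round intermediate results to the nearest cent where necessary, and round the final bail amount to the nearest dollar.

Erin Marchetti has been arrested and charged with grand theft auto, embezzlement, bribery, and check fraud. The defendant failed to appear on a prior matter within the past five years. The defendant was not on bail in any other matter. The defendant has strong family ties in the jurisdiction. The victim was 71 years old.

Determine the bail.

$63,347

Base amounts from the schedule: grand theft auto $41,000; embezzlement $9,700; bribery $34,000; check fraud $13,000.
Stacking rule: highest base plus 30% of each additional charge. Highest is grand theft auto at $41,000. Additional: $9,700 × 30% = $2,910; $34,000 × 30% = $10,200; $13,000 × 30% = $3,900. Combined base = $41,000 + $17,010 = $58,010.
Prior failure to appear within five years (+30%): $58,010 × 1.3 = $75,413.
Offense involved a victim aged 65 or older (+20%): $75,413 × 1.2 = $90,495.60.
Strong family ties in the jurisdiction (−30%): $90,495.60 × 0.7 = $63,346.92.
$63,346.92 is within the $825,000 maximum.
$63,346.92 is at or above the $2,000 minimum.
Rounded to the nearest dollar: $63,347.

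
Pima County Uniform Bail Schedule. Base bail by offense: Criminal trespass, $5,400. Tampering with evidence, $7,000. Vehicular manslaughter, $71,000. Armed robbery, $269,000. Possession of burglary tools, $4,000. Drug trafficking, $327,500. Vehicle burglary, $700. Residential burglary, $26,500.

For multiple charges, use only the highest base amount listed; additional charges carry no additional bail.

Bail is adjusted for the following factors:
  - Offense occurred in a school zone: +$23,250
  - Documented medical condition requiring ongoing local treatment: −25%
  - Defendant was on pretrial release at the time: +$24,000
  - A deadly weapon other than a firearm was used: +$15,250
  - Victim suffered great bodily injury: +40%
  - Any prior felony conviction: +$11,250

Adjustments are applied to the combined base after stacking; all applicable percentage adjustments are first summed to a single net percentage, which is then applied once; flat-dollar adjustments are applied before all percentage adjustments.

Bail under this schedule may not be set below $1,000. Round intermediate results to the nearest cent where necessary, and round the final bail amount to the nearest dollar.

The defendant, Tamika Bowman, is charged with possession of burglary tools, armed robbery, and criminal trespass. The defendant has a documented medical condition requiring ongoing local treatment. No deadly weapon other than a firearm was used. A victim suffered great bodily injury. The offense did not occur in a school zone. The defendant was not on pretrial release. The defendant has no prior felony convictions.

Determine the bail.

$309,350

Base amounts from the schedule: possession of burglary tools $4,000; armed robbery $269,000; criminal trespass $5,400.
Stacking rule: use the highest base only. Highest is armed robbery at $269,000. Combined base = $269,000.
Net percentage adjustment: −25% +40% = +15%. $269,000 × 1.15 = $309,350.
$309,350 is at or above the $1,000 minimum.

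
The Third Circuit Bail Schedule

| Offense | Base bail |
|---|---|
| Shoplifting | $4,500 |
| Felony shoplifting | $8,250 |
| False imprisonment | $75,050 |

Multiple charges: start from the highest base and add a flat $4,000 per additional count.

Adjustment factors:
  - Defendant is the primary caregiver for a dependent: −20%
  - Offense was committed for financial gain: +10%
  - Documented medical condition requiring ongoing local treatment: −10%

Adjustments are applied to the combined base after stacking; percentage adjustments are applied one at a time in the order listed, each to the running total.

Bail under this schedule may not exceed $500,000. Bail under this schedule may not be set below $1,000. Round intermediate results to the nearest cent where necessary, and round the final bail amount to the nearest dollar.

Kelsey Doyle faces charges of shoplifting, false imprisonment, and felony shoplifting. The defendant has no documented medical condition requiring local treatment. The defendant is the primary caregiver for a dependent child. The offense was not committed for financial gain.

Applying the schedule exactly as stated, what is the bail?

$66,440

Base amounts from the schedule: shoplifting $4,500; false imprisonment $75,050; felony shoplifting $8,250.
Stacking rule: highest base plus $4,000 per additional charge. Highest is false imprisonment at $75,050; 2 additional charges → +$8,000. Combined base = $83,050.
Defendant is the primary caregiver for a dependent (−20%): $83,050 × 0.8 = $66,440.
$66,440 is within the $500,000 maximum.
$66,440 is at or above the $1,000 minimum.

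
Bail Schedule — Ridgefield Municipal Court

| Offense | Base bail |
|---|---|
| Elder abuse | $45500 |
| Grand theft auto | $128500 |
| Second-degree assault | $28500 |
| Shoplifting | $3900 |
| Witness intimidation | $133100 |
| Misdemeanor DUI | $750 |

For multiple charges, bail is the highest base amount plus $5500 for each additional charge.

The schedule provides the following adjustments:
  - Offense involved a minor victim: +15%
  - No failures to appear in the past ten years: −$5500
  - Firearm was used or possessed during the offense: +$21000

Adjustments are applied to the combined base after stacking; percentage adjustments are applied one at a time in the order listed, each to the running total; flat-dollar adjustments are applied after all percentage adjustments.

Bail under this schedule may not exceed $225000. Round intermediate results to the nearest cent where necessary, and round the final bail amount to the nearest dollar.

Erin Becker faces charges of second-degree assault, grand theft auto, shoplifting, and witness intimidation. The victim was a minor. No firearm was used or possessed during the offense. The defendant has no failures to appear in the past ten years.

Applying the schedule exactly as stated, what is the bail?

Base amounts from the schedule: second-degree assault $28500; grand theft auto $128500; shoplifting $3900; witness intimidation $133100.
Stacking rule: highest base plus $5500 per additional charge. Highest is witness intimidation at $133100; 3 additional charges → +$16500. Combined base = $149600.
Offense involved a minor victim (+15%): $149600 × 1.15 = $172040.
No failures to appear in the past ten years (−$5500 flat): $172040 − $5500 = $166540.
$166540 is within the $225000 maximum.

$166540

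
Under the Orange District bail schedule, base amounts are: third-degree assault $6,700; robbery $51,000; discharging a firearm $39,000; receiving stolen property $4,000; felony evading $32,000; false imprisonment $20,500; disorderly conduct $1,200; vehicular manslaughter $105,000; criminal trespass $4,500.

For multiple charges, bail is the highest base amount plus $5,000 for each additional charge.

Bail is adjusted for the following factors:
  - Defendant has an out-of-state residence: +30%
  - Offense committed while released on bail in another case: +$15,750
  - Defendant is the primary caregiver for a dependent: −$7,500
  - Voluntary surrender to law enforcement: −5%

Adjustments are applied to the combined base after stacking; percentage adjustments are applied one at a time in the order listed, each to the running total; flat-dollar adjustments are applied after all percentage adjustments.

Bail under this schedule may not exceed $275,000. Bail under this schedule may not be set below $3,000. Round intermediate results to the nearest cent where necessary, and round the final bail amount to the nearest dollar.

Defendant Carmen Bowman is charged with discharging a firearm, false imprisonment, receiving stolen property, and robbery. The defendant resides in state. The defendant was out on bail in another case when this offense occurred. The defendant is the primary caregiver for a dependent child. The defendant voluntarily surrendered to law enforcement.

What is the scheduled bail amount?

Base amounts from the schedule: discharging a firearm $39,000; false imprisonment $20,500; receiving stolen property $4,000; robbery $51,000.
Stacking rule: highest base plus $5,000 per additional charge. Highest is robbery at $51,000; 3 additional charges → +$15,000. Combined base = $66,000.
Voluntary surrender to law enforcement (−5%): $66,000 × 0.95 = $62,700.
Offense committed while released on bail in another case (+$15,750 flat): $62,700 + $15,750 = $78,450.
Defendant is the primary caregiver for a dependent (−$7,500 flat): $78,450 − $7,500 = $70,950.
$70,950 is within the $275,000 maximum.
$70,950 is at or above the $3,000 minimum.

$70,950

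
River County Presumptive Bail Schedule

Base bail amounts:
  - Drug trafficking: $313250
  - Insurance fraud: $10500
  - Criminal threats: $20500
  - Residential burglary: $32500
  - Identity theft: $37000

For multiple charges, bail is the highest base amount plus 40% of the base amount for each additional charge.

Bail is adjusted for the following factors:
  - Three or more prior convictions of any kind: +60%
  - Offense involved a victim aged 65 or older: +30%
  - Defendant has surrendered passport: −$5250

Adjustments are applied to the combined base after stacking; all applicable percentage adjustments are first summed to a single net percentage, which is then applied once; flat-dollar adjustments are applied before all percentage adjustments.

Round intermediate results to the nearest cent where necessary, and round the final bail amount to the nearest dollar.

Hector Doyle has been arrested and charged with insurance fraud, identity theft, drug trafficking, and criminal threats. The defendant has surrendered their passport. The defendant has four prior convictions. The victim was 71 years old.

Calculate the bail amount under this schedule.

Base amounts from the schedule: insurance fraud $10500; identity theft $37000; drug trafficking $313250; criminal threats $20500.
Stacking rule: highest base plus 40% of each additional charge. Highest is drug trafficking at $313250. Additional: $10500 × 40% = $4200; $37000 × 40% = $14800; $20500 × 40% = $8200. Combined base = $313250 + $27200 = $340450.
Defendant has surrendered passport (−$5250 flat): $340450 − $5250 = $335200.
Net percentage adjustment: +60% +30% = +90%. $335200 × 1.9 = $636880.

$636880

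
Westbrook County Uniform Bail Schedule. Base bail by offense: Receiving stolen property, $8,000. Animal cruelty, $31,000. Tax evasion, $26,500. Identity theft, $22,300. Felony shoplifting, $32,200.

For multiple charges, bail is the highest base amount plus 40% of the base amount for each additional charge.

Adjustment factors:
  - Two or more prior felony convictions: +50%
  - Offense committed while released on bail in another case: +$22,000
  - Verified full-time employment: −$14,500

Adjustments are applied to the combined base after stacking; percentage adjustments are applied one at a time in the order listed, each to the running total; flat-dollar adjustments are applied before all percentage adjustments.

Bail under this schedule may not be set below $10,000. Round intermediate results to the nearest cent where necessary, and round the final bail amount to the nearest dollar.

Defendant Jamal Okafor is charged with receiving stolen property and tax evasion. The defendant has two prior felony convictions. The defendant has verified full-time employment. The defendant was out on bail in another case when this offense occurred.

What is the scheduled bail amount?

$55,800

Base amounts from the schedule: receiving stolen property $8,000; tax evasion $26,500.
Stacking rule: highest base plus 40% of each additional charge. Highest is tax evasion at $26,500. Additional: $8,000 × 40% = $3,200. Combined base = $26,500 + $3,200 = $29,700.
Offense committed while released on bail in another case (+$22,000 flat): $29,700 + $22,000 = $51,700.
Verified full-time employment (−$14,500 flat): $51,700 − $14,500 = $37,200.
Two or more prior felony convictions (+50%): $37,200 × 1.5 = $55,800.
$55,800 is at or above the $10,000 minimum.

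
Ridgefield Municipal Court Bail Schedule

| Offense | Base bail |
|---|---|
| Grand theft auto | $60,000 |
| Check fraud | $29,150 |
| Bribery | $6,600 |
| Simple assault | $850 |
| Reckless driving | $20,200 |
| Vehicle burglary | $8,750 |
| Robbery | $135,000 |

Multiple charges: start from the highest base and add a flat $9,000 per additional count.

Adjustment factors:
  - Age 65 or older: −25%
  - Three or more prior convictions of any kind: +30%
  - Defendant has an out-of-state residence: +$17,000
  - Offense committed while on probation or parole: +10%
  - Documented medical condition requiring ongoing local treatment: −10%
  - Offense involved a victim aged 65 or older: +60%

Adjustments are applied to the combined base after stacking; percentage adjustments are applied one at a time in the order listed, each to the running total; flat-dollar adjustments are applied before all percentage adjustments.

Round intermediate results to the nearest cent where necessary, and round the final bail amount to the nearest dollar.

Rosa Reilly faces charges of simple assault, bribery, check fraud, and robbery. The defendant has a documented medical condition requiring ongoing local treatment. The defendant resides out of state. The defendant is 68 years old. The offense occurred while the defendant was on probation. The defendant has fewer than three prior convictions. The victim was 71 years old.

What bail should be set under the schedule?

Base amounts from the schedule: simple assault $850; bribery $6,600; check fraud $29,150; robbery $135,000.
Stacking rule: highest base plus $9,000 per additional charge. Highest is robbery at $135,000; 3 additional charges → +$27,000. Combined base = $162,000.
Defendant has an out-of-state residence (+$17,000 flat): $162,000 + $17,000 = $179,000.
Age 65 or older (−25%): $179,000 × 0.75 = $134,250.
Offense committed while on probation or parole (+10%): $134,250 × 1.1 = $147,675.
Documented medical condition requiring ongoing local treatment (−10%): $147,675 × 0.9 = $132,907.50.
Offense involved a victim aged 65 or older (+60%): $132,907.50 × 1.6 = $212,652.

$212,652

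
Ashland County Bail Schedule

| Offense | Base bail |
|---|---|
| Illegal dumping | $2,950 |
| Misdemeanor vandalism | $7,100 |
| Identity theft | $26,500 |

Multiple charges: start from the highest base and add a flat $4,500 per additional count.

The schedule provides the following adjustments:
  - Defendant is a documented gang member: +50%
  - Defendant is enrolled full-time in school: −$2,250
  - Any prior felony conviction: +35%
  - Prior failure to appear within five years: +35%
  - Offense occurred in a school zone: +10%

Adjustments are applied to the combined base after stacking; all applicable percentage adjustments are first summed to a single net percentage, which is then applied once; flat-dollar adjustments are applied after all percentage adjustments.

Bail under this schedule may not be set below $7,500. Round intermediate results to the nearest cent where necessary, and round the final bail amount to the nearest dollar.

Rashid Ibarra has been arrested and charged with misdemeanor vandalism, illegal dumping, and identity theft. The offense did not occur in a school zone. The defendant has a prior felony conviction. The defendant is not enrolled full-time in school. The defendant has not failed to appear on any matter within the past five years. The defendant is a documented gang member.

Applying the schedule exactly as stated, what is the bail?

Base amounts from the schedule: misdemeanor vandalism $7,100; illegal dumping $2,950; identity theft $26,500.
Stacking rule: highest base plus $4,500 per additional charge. Highest is identity theft at $26,500; 2 additional charges → +$9,000. Combined base = $35,500.
Net percentage adjustment: +50% +35% = +85%. $35,500 × 1.85 = $65,675.
$65,675 is at or above the $7,500 minimum.

$65,675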